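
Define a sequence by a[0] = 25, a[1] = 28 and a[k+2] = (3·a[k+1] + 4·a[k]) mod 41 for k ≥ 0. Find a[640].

25

We have a[0] = 25,  a[1] = 28,  a[2] = 20,  a[3] = 8,  a[4] = 22,  a[5] = 16,  a[6] = 13,  a[7] = 21,  a[8] = 33,  a[9] = 19,  a[10] = 25,  a[11] = 28.
The sequence repeats with period 10.
So a[640] = a[0 + ((640-0) mod 10)] = a[0] = 25.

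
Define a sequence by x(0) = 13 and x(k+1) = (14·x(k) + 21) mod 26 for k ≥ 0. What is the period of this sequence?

13

x(0) = 13,  x(1) = 21,  x(2) = 3,  x(3) = 11,  x(4) = 19,  x(5) = 1,  x(6) = 9,  x(7) = 17,  x(8) = 25,  x(9) = 7,  x(10) = 15,  x(11) = 23,  x(12) = 5,  x(13) = 13.
Since x(13) = x(0) = 13, the sequence is periodic with period 13.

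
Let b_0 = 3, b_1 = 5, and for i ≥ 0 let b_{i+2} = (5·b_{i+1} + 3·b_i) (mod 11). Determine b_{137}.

Computing terms: b_0 = 3, b_1 = 5, b_2 = 1, b_3 = 9, b_4 = 4, b_5 = 3, b_6 = 5.
The sequence repeats with period 5.
So b_{137} = b_{0 + ((137-0) mod 5)} = b_2 = 1.

1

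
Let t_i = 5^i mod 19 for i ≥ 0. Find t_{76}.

Listing terms: t_0 = 1,  t_1 = 5,  t_2 = 6,  t_3 = 11,  t_4 = 17,  t_5 = 9,  t_6 = 7,  t_7 = 16,  t_8 = 4,  t_9 = 1.
The sequence repeats with period 9.
So t_{76} = t_{0 + ((76-0) mod 9)} = t_4 = 17.

17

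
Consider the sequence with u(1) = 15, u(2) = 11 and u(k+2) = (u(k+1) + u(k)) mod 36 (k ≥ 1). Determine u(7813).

Listing terms: u(1) = 15, u(2) = 11, u(3) = 26, u(4) = 1, u(5) = 27, u(6) = 28, u(7) = 19, u(8) = 11, u(9) = 30, u(10) = 5, u(11) = 35, u(12) = 4, u(13) = 3, u(14) = 7, u(15) = 10, u(16) = 17, u(17) = 27, u(18) = 8, u(19) = 35, u(20) = 7, u(21) = 6, u(22) = 13, u(23) = 19, u(24) = 32, u(25) = 15, u(26) = 11.
The sequence repeats with period 24.
So u(7813) = u(1 + ((7813-1) mod 24)) = u(13) = 3.

3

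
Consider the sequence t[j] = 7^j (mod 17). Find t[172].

t[0] = 1, t[1] = 7, t[2] = 15, t[3] = 3, t[4] = 4, t[5] = 11, t[6] = 9, t[7] = 12, t[8] = 16, t[9] = 10, t[10] = 2, t[11] = 14, t[12] = 13, t[13] = 6, t[14] = 8, t[15] = 5, t[16] = 1.
Since t[16] = t[0] = 1, the sequence is periodic with period 16.
So t[172] = t[0 + ((172-0) mod 16)] = t[12] = 13.

13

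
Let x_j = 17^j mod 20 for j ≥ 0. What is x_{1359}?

13

x_0 = 1,  x_1 = 17,  x_2 = 9,  x_3 = 13,  x_4 = 1.
Since x_4 = x_0 = 1, the sequence is periodic with period 4.
So x_{1359} = x_{0 + ((1359-0) mod 4)} = x_3 = 13.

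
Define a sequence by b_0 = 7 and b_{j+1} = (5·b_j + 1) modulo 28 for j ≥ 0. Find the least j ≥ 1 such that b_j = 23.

4

b_0 = 7,  b_1 = 8,  b_2 = 13,  b_3 = 10,  b_4 = 23,  b_5 = 4,  b_6 = 21,  b_7 = 22,  b_8 = 27,  b_9 = 24,  b_{10} = 9,  b_{11} = 18,  b_{12} = 7.
The sequence repeats with period 12.
The value 23 first appears (with j ≥ 1) at b_4.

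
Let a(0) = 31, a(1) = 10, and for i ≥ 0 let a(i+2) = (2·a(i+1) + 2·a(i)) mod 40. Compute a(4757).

a(0) = 31; a(1) = 10; a(2) = 2; a(3) = 24; a(4) = 12; a(5) = 32; a(6) = 8; a(7) = 0; a(8) = 16; a(9) = 32; a(10) = 16; a(11) = 16; a(12) = 24; a(13) = 0; a(14) = 8; a(15) = 16; a(16) = 8; a(17) = 8; a(18) = 32; a(19) = 0; a(20) = 24; a(21) = 8; a(22) = 24; a(23) = 24; a(24) = 16; a(25) = 0; a(26) = 32; a(27) = 24; a(28) = 32; a(29) = 32; a(30) = 8.
Since (a(29), a(30)) = (a(5), a(6)) = (32, 8) (two consecutive terms determine the rest), the sequence is eventually periodic: after a pre-period of length 5 it cycles with period 24.
For i ≥ 5, a(i) depends only on (i - 5) mod 24. (4757 - 5) mod 24 = 0, so a(4757) = a(5) = 32.

32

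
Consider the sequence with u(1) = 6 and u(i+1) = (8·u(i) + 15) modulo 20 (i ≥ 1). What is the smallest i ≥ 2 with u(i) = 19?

3

Computing terms: u(1) = 6; u(2) = 3; u(3) = 19; u(4) = 7; u(5) = 11; u(6) = 3.
Since u(6) = u(2) = 3, the sequence is eventually periodic: after a pre-period of length 1 it cycles with period 4.
The value 19 first appears (with i ≥ 2) at u(3).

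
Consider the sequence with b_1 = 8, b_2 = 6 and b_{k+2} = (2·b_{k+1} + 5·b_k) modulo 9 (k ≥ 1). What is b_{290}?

6

Listing terms: b_1 = 8,  b_2 = 6,  b_3 = 7,  b_4 = 8,  b_5 = 6.
Since (b_4, b_5) = (b_1, b_2) = (8, 6) (two consecutive terms determine the rest), the sequence is periodic with period 3.
(290 - 1) mod 3 = 1, so b_{290} = b_2 = 6.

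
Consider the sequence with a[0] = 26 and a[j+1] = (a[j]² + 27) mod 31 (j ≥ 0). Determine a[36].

We have a[0] = 26; a[1] = 21; a[2] = 3; a[3] = 5; a[4] = 21.
Since a[4] = a[1] = 21, the sequence is eventually periodic: after a pre-period of length 1 it cycles with period 3.
For j ≥ 1, a[j] depends only on (j - 1) mod 3. (36 - 1) mod 3 = 2, so a[36] = a[3] = 5.

5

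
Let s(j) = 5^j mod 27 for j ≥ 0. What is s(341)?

Computing terms: s(0) = 1, s(1) = 5, s(2) = 25, s(3) = 17, s(4) = 4, s(5) = 20, s(6) = 19, s(7) = 14, s(8) = 16, s(9) = 26, s(10) = 22, s(11) = 2, s(12) = 10, s(13) = 23, s(14) = 7, s(15) = 8, s(16) = 13, s(17) = 11, s(18) = 1.
Since s(18) = s(0) = 1, the sequence is periodic with period 18.
So s(341) = s(0 + ((341-0) mod 18)) = s(17) = 11.

11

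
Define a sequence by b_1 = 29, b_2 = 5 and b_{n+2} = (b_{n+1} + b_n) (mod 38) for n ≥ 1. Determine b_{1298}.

Listing terms: b_1 = 29, b_2 = 5, b_3 = 34, b_4 = 1, b_5 = 35, b_6 = 36, b_7 = 33, b_8 = 31, b_9 = 26, b_{10} = 19, b_{11} = 7, b_{12} = 26, b_{13} = 33, b_{14} = 21, b_{15} = 16, b_{16} = 37, b_{17} = 15, b_{18} = 14, b_{19} = 29, b_{20} = 5.
Since (b_{19}, b_{20}) = (b_1, b_2) = (29, 5) (two consecutive terms determine the rest), the sequence is periodic with period 18.
(1298 - 1) mod 18 = 1, so b_{1298} = b_2 = 5.

5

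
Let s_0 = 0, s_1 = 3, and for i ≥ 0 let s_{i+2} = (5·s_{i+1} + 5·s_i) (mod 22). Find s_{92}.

Listing terms: s_0 = 0,  s_1 = 3,  s_2 = 15,  s_3 = 2,  s_4 = 19,  s_5 = 17,  s_6 = 4,  s_7 = 17,  s_8 = 17,  s_9 = 16,  s_{10} = 11,  s_{11} = 3,  s_{12} = 4,  s_{13} = 13,  s_{14} = 19,  s_{15} = 6,  s_{16} = 15,  s_{17} = 17,  s_{18} = 6,  s_{19} = 5,  s_{20} = 11,  s_{21} = 14,  s_{22} = 15,  s_{23} = 13,  s_{24} = 8,  s_{25} = 17,  s_{26} = 15,  s_{27} = 6,  s_{28} = 17,  s_{29} = 5,  s_{30} = 0,  s_{31} = 3.
The sequence repeats with period 30.
(92 - 0) mod 30 = 2, so s_{92} = s_2 = 15.

15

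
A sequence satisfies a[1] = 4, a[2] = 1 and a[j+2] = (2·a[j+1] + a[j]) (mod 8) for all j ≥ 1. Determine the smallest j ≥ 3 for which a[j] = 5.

a[1] = 4, a[2] = 1, a[3] = 6, a[4] = 5, a[5] = 0, a[6] = 5, a[7] = 2, a[8] = 1, a[9] = 4, a[10] = 1.
Since (a[9], a[10]) = (a[1], a[2]) = (4, 1) (two consecutive terms determine the rest), the sequence is periodic with period 8.
The value 5 first appears (with j ≥ 3) at a[4].

4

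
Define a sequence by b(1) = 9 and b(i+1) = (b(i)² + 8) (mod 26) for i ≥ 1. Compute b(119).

11

Listing terms: b(1) = 9, b(2) = 11, b(3) = 25, b(4) = 9.
Since b(4) = b(1) = 9, the sequence is periodic with period 3.
So b(119) = b(1 + ((119-1) mod 3)) = b(2) = 11.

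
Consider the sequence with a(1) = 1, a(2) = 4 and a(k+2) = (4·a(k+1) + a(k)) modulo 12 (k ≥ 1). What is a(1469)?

5

a(1) = 1; a(2) = 4; a(3) = 5; a(4) = 0; a(5) = 5; a(6) = 8; a(7) = 1; a(8) = 0; a(9) = 1; a(10) = 4.
Since (a(9), a(10)) = (a(1), a(2)) = (1, 4) (two consecutive terms determine the rest), the sequence is periodic with period 8.
(1469 - 1) mod 8 = 4, so a(1469) = a(5) = 5.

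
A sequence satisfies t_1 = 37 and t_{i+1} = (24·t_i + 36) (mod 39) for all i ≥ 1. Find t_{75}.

t_1 = 37,  t_2 = 27,  t_3 = 21,  t_4 = 33,  t_5 = 9,  t_6 = 18,  t_7 = 0,  t_8 = 36,  t_9 = 3,  t_{10} = 30,  t_{11} = 15,  t_{12} = 6,  t_{13} = 24,  t_{14} = 27.
Since t_{14} = t_2 = 27, the sequence is eventually periodic: after a pre-period of length 1 it cycles with period 12.
For i ≥ 2, t_i depends only on (i - 2) mod 12. (75 - 2) mod 12 = 1, so t_{75} = t_3 = 21.

21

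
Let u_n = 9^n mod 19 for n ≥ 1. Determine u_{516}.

7

We have u_1 = 9,  u_2 = 5,  u_3 = 7,  u_4 = 6,  u_5 = 16,  u_6 = 11,  u_7 = 4,  u_8 = 17,  u_9 = 1,  u_{10} = 9.
Since u_{10} = u_1 = 9, the sequence is periodic with period 9.
So u_{516} = u_{1 + ((516-1) mod 9)} = u_3 = 7.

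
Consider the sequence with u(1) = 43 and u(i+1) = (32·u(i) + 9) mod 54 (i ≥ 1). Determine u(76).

We have u(1) = 43, u(2) = 35, u(3) = 49, u(4) = 11, u(5) = 37, u(6) = 5, u(7) = 7, u(8) = 17, u(9) = 13, u(10) = 47, u(11) = 1, u(12) = 41, u(13) = 25, u(14) = 53, u(15) = 31, u(16) = 29, u(17) = 19, u(18) = 23, u(19) = 43.
The sequence repeats with period 18.
So u(76) = u(1 + ((76-1) mod 18)) = u(4) = 11.

11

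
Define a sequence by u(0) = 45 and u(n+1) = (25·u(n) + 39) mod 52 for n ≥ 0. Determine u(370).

Computing terms: u(0) = 45, u(1) = 20, u(2) = 19, u(3) = 46, u(4) = 45.
The sequence repeats with period 4.
(370 - 0) mod 4 = 2, so u(370) = u(2) = 19.

19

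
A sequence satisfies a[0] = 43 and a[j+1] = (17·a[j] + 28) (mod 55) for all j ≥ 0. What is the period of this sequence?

We have a[0] = 43,  a[1] = 44,  a[2] = 6,  a[3] = 20,  a[4] = 38,  a[5] = 14,  a[6] = 46,  a[7] = 40,  a[8] = 48,  a[9] = 19,  a[10] = 21,  a[11] = 0,  a[12] = 28,  a[13] = 9,  a[14] = 16,  a[15] = 25,  a[16] = 13,  a[17] = 29,  a[18] = 26,  a[19] = 30,  a[20] = 43.
Since a[20] = a[0] = 43, the sequence is periodic with period 20.

20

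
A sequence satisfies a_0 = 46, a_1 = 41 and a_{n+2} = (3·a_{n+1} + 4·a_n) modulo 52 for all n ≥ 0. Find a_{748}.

Listing terms: a_0 = 46, a_1 = 41, a_2 = 47, a_3 = 45, a_4 = 11, a_5 = 5, a_6 = 7, a_7 = 41, a_8 = 47.
Since (a_7, a_8) = (a_1, a_2) = (41, 47) (two consecutive terms determine the rest), the sequence is eventually periodic: after a pre-period of length 1 it cycles with period 6.
For n ≥ 1, a_n depends only on (n - 1) mod 6. (748 - 1) mod 6 = 3, so a_{748} = a_4 = 11.

11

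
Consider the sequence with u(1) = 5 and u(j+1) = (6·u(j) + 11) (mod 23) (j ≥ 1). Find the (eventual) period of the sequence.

11

We have u(1) = 5, u(2) = 18, u(3) = 4, u(4) = 12, u(5) = 14, u(6) = 3, u(7) = 6, u(8) = 1, u(9) = 17, u(10) = 21, u(11) = 22, u(12) = 5.
Since u(12) = u(1) = 5, the sequence is periodic with period 11.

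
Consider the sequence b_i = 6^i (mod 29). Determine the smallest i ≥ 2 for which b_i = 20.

Computing terms: b_1 = 6,  b_2 = 7,  b_3 = 13,  b_4 = 20,  b_5 = 4,  b_6 = 24,  b_7 = 28,  b_8 = 23,  b_9 = 22,  b_{10} = 16,  b_{11} = 9,  b_{12} = 25,  b_{13} = 5,  b_{14} = 1,  b_{15} = 6.
Since b_{15} = b_1 = 6, the sequence is periodic with period 14.
The value 20 first appears (with i ≥ 2) at b_4.

4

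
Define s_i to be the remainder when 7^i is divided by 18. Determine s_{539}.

Listing terms: s_1 = 7, s_2 = 13, s_3 = 1, s_4 = 7.
The sequence repeats with period 3.
So s_{539} = s_{1 + ((539-1) mod 3)} = s_2 = 13.

13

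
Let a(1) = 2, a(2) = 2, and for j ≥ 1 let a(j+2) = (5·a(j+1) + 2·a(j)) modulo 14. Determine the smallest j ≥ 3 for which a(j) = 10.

6

a(1) = 2,  a(2) = 2,  a(3) = 0,  a(4) = 4,  a(5) = 6,  a(6) = 10,  a(7) = 6,  a(8) = 8,  a(9) = 10,  a(10) = 10,  a(11) = 0,  a(12) = 6,  a(13) = 2,  a(14) = 8,  a(15) = 2,  a(16) = 12,  a(17) = 8,  a(18) = 8,  a(19) = 0,  a(20) = 2,  a(21) = 10,  a(22) = 12,  a(23) = 10,  a(24) = 4,  a(25) = 12,  a(26) = 12,  a(27) = 0,  a(28) = 10,  a(29) = 8,  a(30) = 4,  a(31) = 8,  a(32) = 6,  a(33) = 4,  a(34) = 4,  a(35) = 0,  a(36) = 8,  a(37) = 12,  a(38) = 6,  a(39) = 12,  a(40) = 2,  a(41) = 6,  a(42) = 6,  a(43) = 0,  a(44) = 12,  a(45) = 4,  a(46) = 2,  a(47) = 4,  a(48) = 10,  a(49) = 2,  a(50) = 2.
Since (a(49), a(50)) = (a(1), a(2)) = (2, 2) (two consecutive terms determine the rest), the sequence is periodic with period 48.
The value 10 first appears (with j ≥ 3) at a(6).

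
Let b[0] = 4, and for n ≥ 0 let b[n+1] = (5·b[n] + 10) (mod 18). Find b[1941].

0

Computing terms: b[0] = 4, b[1] = 12, b[2] = 16, b[3] = 0, b[4] = 10, b[5] = 6, b[6] = 4.
Since b[6] = b[0] = 4, the sequence is periodic with period 6.
So b[1941] = b[0 + ((1941-0) mod 6)] = b[3] = 0.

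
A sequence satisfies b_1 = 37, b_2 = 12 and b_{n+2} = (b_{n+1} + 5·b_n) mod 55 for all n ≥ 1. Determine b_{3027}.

We have b_1 = 37; b_2 = 12; b_3 = 32; b_4 = 37; b_5 = 32; b_6 = 52; b_7 = 47; b_8 = 32; b_9 = 47; b_{10} = 42; b_{11} = 2; b_{12} = 47; b_{13} = 2; b_{14} = 17; b_{15} = 27; b_{16} = 2; b_{17} = 27; b_{18} = 37; b_{19} = 7; b_{20} = 27; b_{21} = 7; b_{22} = 32; b_{23} = 12; b_{24} = 7; b_{25} = 12; b_{26} = 47; b_{27} = 52; b_{28} = 12; b_{29} = 52; b_{30} = 2; b_{31} = 42; b_{32} = 52; b_{33} = 42; b_{34} = 27; b_{35} = 17; b_{36} = 42; b_{37} = 17; b_{38} = 7; b_{39} = 37; b_{40} = 17; b_{41} = 37; b_{42} = 12.
The sequence repeats with period 40.
So b_{3027} = b_{1 + ((3027-1) mod 40)} = b_{27} = 52.

52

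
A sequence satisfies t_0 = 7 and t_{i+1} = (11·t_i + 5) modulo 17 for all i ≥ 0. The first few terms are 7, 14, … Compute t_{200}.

9

t_0 = 7, t_1 = 14, t_2 = 6, t_3 = 3, t_4 = 4, t_5 = 15, t_6 = 0, t_7 = 5, t_8 = 9, t_9 = 2, t_{10} = 10, t_{11} = 13, t_{12} = 12, t_{13} = 1, t_{14} = 16, t_{15} = 11, t_{16} = 7.
Since t_{16} = t_0 = 7, the sequence is periodic with period 16.
So t_{200} = t_{0 + ((200-0) mod 16)} = t_8 = 9.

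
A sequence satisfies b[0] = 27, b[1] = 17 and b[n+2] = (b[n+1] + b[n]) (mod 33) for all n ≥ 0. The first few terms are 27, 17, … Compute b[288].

15

b[0] = 27,  b[1] = 17,  b[2] = 11,  b[3] = 28,  b[4] = 6,  b[5] = 1,  b[6] = 7,  b[7] = 8,  b[8] = 15,  b[9] = 23,  b[10] = 5,  b[11] = 28,  b[12] = 0,  b[13] = 28,  b[14] = 28,  b[15] = 23,  b[16] = 18,  b[17] = 8,  b[18] = 26,  b[19] = 1,  b[20] = 27,  b[21] = 28,  b[22] = 22,  b[23] = 17,  b[24] = 6,  b[25] = 23,  b[26] = 29,  b[27] = 19,  b[28] = 15,  b[29] = 1,  b[30] = 16,  b[31] = 17,  b[32] = 0,  b[33] = 17,  b[34] = 17,  b[35] = 1,  b[36] = 18,  b[37] = 19,  b[38] = 4,  b[39] = 23,  b[40] = 27,  b[41] = 17.
Since (b[40], b[41]) = (b[0], b[1]) = (27, 17) (two consecutive terms determine the rest), the sequence is periodic with period 40.
(288 - 0) mod 40 = 8, so b[288] = b[8] = 15.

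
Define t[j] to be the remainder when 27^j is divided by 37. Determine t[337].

27

t[1] = 27; t[2] = 26; t[3] = 36; t[4] = 10; t[5] = 11; t[6] = 1; t[7] = 27.
The sequence repeats with period 6.
So t[337] = t[1 + ((337-1) mod 6)] = t[1] = 27.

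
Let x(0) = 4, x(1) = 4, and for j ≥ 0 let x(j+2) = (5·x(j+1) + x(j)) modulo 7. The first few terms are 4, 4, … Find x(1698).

x(0) = 4; x(1) = 4; x(2) = 3; x(3) = 5; x(4) = 0; x(5) = 5; x(6) = 4; x(7) = 4.
Since (x(6), x(7)) = (x(0), x(1)) = (4, 4) (two consecutive terms determine the rest), the sequence is periodic with period 6.
(1698 - 0) mod 6 = 0, so x(1698) = x(0) = 4.

4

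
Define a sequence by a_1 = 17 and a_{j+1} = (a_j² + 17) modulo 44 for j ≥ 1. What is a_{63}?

21

Listing terms: a_1 = 17; a_2 = 42; a_3 = 21; a_4 = 18; a_5 = 33; a_6 = 6; a_7 = 9; a_8 = 10; a_9 = 29; a_{10} = 22; a_{11} = 17.
Since a_{11} = a_1 = 17, the sequence is periodic with period 10.
(63 - 1) mod 10 = 2, so a_{63} = a_3 = 21.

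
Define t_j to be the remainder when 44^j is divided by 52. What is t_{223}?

8

Computing terms: t_1 = 44,  t_2 = 12,  t_3 = 8,  t_4 = 40,  t_5 = 44.
The sequence repeats with period 4.
So t_{223} = t_{1 + ((223-1) mod 4)} = t_3 = 8.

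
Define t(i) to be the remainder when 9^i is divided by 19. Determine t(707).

16

We have t(1) = 9,  t(2) = 5,  t(3) = 7,  t(4) = 6,  t(5) = 16,  t(6) = 11,  t(7) = 4,  t(8) = 17,  t(9) = 1,  t(10) = 9.
The sequence repeats with period 9.
So t(707) = t(1 + ((707-1) mod 9)) = t(5) = 16.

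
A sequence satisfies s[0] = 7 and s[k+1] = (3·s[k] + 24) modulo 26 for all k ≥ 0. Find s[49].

Listing terms: s[0] = 7,  s[1] = 19,  s[2] = 3,  s[3] = 7.
Since s[3] = s[0] = 7, the sequence is periodic with period 3.
So s[49] = s[0 + ((49-0) mod 3)] = s[1] = 19.

19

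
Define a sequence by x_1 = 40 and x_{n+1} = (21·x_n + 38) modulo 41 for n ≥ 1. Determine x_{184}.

10

We have x_1 = 40, x_2 = 17, x_3 = 26, x_4 = 10, x_5 = 2, x_6 = 39, x_7 = 37, x_8 = 36, x_9 = 15, x_{10} = 25, x_{11} = 30, x_{12} = 12, x_{13} = 3, x_{14} = 19, x_{15} = 27, x_{16} = 31, x_{17} = 33, x_{18} = 34, x_{19} = 14, x_{20} = 4, x_{21} = 40.
Since x_{21} = x_1 = 40, the sequence is periodic with period 20.
(184 - 1) mod 20 = 3, so x_{184} = x_4 = 10.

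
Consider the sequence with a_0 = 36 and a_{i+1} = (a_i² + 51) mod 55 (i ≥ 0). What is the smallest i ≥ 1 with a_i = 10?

2

Computing terms: a_0 = 36, a_1 = 27, a_2 = 10, a_3 = 41, a_4 = 27.
Since a_4 = a_1 = 27, the sequence is eventually periodic: after a pre-period of length 1 it cycles with period 3.
The value 10 first appears (with i ≥ 1) at a_2.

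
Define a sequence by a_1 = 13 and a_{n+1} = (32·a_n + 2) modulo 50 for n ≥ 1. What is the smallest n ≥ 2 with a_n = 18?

2

We have a_1 = 13, a_2 = 18, a_3 = 28, a_4 = 48, a_5 = 38, a_6 = 18.
Since a_6 = a_2 = 18, the sequence is eventually periodic: after a pre-period of length 1 it cycles with period 4.
The value 18 first appears (with n ≥ 2) at a_2.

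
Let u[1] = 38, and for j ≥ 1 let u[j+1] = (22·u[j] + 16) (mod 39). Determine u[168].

Computing terms: u[1] = 38, u[2] = 33, u[3] = 1, u[4] = 38.
The sequence repeats with period 3.
So u[168] = u[1 + ((168-1) mod 3)] = u[3] = 1.

1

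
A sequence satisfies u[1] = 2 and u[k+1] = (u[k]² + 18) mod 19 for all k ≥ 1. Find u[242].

16

u[1] = 2; u[2] = 3; u[3] = 8; u[4] = 6; u[5] = 16; u[6] = 8.
Since u[6] = u[3] = 8, the sequence is eventually periodic: after a pre-period of length 2 it cycles with period 3.
For k ≥ 3, u[k] depends only on (k - 3) mod 3. (242 - 3) mod 3 = 2, so u[242] = u[5] = 16.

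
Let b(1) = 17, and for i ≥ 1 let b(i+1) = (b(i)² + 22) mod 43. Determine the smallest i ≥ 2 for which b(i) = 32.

5

Computing terms: b(1) = 17,  b(2) = 10,  b(3) = 36,  b(4) = 28,  b(5) = 32,  b(6) = 14,  b(7) = 3,  b(8) = 31,  b(9) = 37,  b(10) = 15,  b(11) = 32.
Since b(11) = b(5) = 32, the sequence is eventually periodic: after a pre-period of length 4 it cycles with period 6.
The value 32 first appears (with i ≥ 2) at b(5).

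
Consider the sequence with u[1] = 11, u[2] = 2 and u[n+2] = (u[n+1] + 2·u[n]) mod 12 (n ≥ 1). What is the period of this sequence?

6

Listing terms: u[1] = 11, u[2] = 2, u[3] = 0, u[4] = 4, u[5] = 4, u[6] = 0, u[7] = 8, u[8] = 8, u[9] = 0, u[10] = 4.
Since (u[9], u[10]) = (u[3], u[4]) = (0, 4) (two consecutive terms determine the rest), the sequence is eventually periodic: after a pre-period of length 2 it cycles with period 6.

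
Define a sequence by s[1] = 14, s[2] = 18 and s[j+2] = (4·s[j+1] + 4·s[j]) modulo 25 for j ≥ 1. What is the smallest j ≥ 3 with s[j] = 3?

We have s[1] = 14; s[2] = 18; s[3] = 3; s[4] = 9; s[5] = 23; s[6] = 3; s[7] = 4; s[8] = 3; s[9] = 3; s[10] = 24; s[11] = 8; s[12] = 3; s[13] = 19; s[14] = 13; s[15] = 3; s[16] = 14; s[17] = 18.
Since (s[16], s[17]) = (s[1], s[2]) = (14, 18) (two consecutive terms determine the rest), the sequence is periodic with period 15.
The value 3 first appears (with j ≥ 3) at s[3].

3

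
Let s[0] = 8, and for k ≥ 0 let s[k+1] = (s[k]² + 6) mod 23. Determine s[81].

1

Listing terms: s[0] = 8,  s[1] = 1,  s[2] = 7,  s[3] = 9,  s[4] = 18,  s[5] = 8.
The sequence repeats with period 5.
(81 - 0) mod 5 = 1, so s[81] = s[1] = 1.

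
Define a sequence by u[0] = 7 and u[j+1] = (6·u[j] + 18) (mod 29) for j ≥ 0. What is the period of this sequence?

Computing terms: u[0] = 7,  u[1] = 2,  u[2] = 1,  u[3] = 24,  u[4] = 17,  u[5] = 4,  u[6] = 13,  u[7] = 9,  u[8] = 14,  u[9] = 15,  u[10] = 21,  u[11] = 28,  u[12] = 12,  u[13] = 3,  u[14] = 7.
The sequence repeats with period 14.

14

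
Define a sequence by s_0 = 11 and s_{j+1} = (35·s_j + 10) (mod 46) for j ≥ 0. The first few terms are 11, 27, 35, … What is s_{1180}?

39

We have s_0 = 11; s_1 = 27; s_2 = 35; s_3 = 39; s_4 = 41; s_5 = 19; s_6 = 31; s_7 = 37; s_8 = 17; s_9 = 7; s_{10} = 25; s_{11} = 11.
The sequence repeats with period 11.
(1180 - 0) mod 11 = 3, so s_{1180} = s_3 = 39.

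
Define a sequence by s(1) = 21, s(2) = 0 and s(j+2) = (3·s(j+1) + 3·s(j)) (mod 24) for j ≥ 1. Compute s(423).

15

We have s(1) = 21; s(2) = 0; s(3) = 15; s(4) = 21; s(5) = 12; s(6) = 3; s(7) = 21; s(8) = 0.
Since (s(7), s(8)) = (s(1), s(2)) = (21, 0) (two consecutive terms determine the rest), the sequence is periodic with period 6.
So s(423) = s(1 + ((423-1) mod 6)) = s(3) = 15.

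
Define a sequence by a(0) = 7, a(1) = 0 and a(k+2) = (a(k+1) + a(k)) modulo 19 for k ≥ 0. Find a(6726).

15

We have a(0) = 7; a(1) = 0; a(2) = 7; a(3) = 7; a(4) = 14; a(5) = 2; a(6) = 16; a(7) = 18; a(8) = 15; a(9) = 14; a(10) = 10; a(11) = 5; a(12) = 15; a(13) = 1; a(14) = 16; a(15) = 17; a(16) = 14; a(17) = 12; a(18) = 7; a(19) = 0.
The sequence repeats with period 18.
(6726 - 0) mod 18 = 12, so a(6726) = a(12) = 15.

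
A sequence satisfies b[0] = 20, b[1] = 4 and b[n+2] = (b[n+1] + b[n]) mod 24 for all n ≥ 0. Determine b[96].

We have b[0] = 20,  b[1] = 4,  b[2] = 0,  b[3] = 4,  b[4] = 4,  b[5] = 8,  b[6] = 12,  b[7] = 20,  b[8] = 8,  b[9] = 4,  b[10] = 12,  b[11] = 16,  b[12] = 4,  b[13] = 20,  b[14] = 0,  b[15] = 20,  b[16] = 20,  b[17] = 16,  b[18] = 12,  b[19] = 4,  b[20] = 16,  b[21] = 20,  b[22] = 12,  b[23] = 8,  b[24] = 20,  b[25] = 4.
The sequence repeats with period 24.
So b[96] = b[0 + ((96-0) mod 24)] = b[0] = 20.

20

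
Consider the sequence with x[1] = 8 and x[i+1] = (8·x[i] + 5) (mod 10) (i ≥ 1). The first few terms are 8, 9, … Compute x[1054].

x[1] = 8,  x[2] = 9,  x[3] = 7,  x[4] = 1,  x[5] = 3,  x[6] = 9.
Since x[6] = x[2] = 9, the sequence is eventually periodic: after a pre-period of length 1 it cycles with period 4.
For i ≥ 2, x[i] depends only on (i - 2) mod 4. (1054 - 2) mod 4 = 0, so x[1054] = x[2] = 9.

9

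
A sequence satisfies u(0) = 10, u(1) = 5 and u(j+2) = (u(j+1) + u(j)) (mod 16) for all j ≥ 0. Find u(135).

4

We have u(0) = 10,  u(1) = 5,  u(2) = 15,  u(3) = 4,  u(4) = 3,  u(5) = 7,  u(6) = 10,  u(7) = 1,  u(8) = 11,  u(9) = 12,  u(10) = 7,  u(11) = 3,  u(12) = 10,  u(13) = 13,  u(14) = 7,  u(15) = 4,  u(16) = 11,  u(17) = 15,  u(18) = 10,  u(19) = 9,  u(20) = 3,  u(21) = 12,  u(22) = 15,  u(23) = 11,  u(24) = 10,  u(25) = 5.
Since (u(24), u(25)) = (u(0), u(1)) = (10, 5) (two consecutive terms determine the rest), the sequence is periodic with period 24.
(135 - 0) mod 24 = 15, so u(135) = u(15) = 4.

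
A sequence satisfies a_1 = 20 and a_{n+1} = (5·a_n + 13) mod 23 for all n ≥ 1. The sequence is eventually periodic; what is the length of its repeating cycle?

22

a_1 = 20,  a_2 = 21,  a_3 = 3,  a_4 = 5,  a_5 = 15,  a_6 = 19,  a_7 = 16,  a_8 = 1,  a_9 = 18,  a_{10} = 11,  a_{11} = 22,  a_{12} = 8,  a_{13} = 7,  a_{14} = 2,  a_{15} = 0,  a_{16} = 13,  a_{17} = 9,  a_{18} = 12,  a_{19} = 4,  a_{20} = 10,  a_{21} = 17,  a_{22} = 6,  a_{23} = 20.
The sequence repeats with period 22.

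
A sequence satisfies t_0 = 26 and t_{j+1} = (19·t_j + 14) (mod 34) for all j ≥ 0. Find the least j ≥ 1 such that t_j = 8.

Listing terms: t_0 = 26, t_1 = 32, t_2 = 10, t_3 = 0, t_4 = 14, t_5 = 8, t_6 = 30, t_7 = 6, t_8 = 26.
Since t_8 = t_0 = 26, the sequence is periodic with period 8.
The value 8 first appears (with j ≥ 1) at t_5.

5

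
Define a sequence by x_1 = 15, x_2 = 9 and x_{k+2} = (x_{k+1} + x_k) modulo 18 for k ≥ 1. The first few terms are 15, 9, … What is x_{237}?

We have x_1 = 15,  x_2 = 9,  x_3 = 6,  x_4 = 15,  x_5 = 3,  x_6 = 0,  x_7 = 3,  x_8 = 3,  x_9 = 6,  x_{10} = 9,  x_{11} = 15,  x_{12} = 6,  x_{13} = 3,  x_{14} = 9,  x_{15} = 12,  x_{16} = 3,  x_{17} = 15,  x_{18} = 0,  x_{19} = 15,  x_{20} = 15,  x_{21} = 12,  x_{22} = 9,  x_{23} = 3,  x_{24} = 12,  x_{25} = 15,  x_{26} = 9.
The sequence repeats with period 24.
(237 - 1) mod 24 = 20, so x_{237} = x_{21} = 12.

12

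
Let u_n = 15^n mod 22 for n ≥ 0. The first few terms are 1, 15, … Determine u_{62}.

5

Listing terms: u_0 = 1; u_1 = 15; u_2 = 5; u_3 = 9; u_4 = 3; u_5 = 1.
Since u_5 = u_0 = 1, the sequence is periodic with period 5.
So u_{62} = u_{0 + ((62-0) mod 5)} = u_2 = 5.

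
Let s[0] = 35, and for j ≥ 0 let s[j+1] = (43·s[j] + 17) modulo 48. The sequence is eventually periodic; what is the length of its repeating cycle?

24

We have s[0] = 35,  s[1] = 34,  s[2] = 39,  s[3] = 14,  s[4] = 43,  s[5] = 42,  s[6] = 47,  s[7] = 22,  s[8] = 3,  s[9] = 2,  s[10] = 7,  s[11] = 30,  s[12] = 11,  s[13] = 10,  s[14] = 15,  s[15] = 38,  s[16] = 19,  s[17] = 18,  s[18] = 23,  s[19] = 46,  s[20] = 27,  s[21] = 26,  s[22] = 31,  s[23] = 6,  s[24] = 35.
Since s[24] = s[0] = 35, the sequence is periodic with period 24.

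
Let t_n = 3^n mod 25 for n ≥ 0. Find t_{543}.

2

Listing terms: t_0 = 1; t_1 = 3; t_2 = 9; t_3 = 2; t_4 = 6; t_5 = 18; t_6 = 4; t_7 = 12; t_8 = 11; t_9 = 8; t_{10} = 24; t_{11} = 22; t_{12} = 16; t_{13} = 23; t_{14} = 19; t_{15} = 7; t_{16} = 21; t_{17} = 13; t_{18} = 14; t_{19} = 17; t_{20} = 1.
Since t_{20} = t_0 = 1, the sequence is periodic with period 20.
So t_{543} = t_{0 + ((543-0) mod 20)} = t_3 = 2.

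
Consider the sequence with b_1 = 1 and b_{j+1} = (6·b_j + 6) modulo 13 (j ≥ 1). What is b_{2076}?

b_1 = 1; b_2 = 12; b_3 = 0; b_4 = 6; b_5 = 3; b_6 = 11; b_7 = 7; b_8 = 9; b_9 = 8; b_{10} = 2; b_{11} = 5; b_{12} = 10; b_{13} = 1.
The sequence repeats with period 12.
So b_{2076} = b_{1 + ((2076-1) mod 12)} = b_{12} = 10.

10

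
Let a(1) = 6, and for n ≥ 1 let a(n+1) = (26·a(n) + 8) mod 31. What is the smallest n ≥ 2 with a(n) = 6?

7

Computing terms: a(1) = 6, a(2) = 9, a(3) = 25, a(4) = 7, a(5) = 4, a(6) = 19, a(7) = 6.
The sequence repeats with period 6.
The value 6 next appears (with n ≥ 2) at a(7).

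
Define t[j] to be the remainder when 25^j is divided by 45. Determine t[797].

40

t[0] = 1; t[1] = 25; t[2] = 40; t[3] = 10; t[4] = 25.
Since t[4] = t[1] = 25, the sequence is eventually periodic: after a pre-period of length 1 it cycles with period 3.
For j ≥ 1, t[j] depends only on (j - 1) mod 3. (797 - 1) mod 3 = 1, so t[797] = t[2] = 40.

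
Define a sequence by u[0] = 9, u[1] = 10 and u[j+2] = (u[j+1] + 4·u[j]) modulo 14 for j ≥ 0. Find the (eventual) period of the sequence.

Listing terms: u[0] = 9, u[1] = 10, u[2] = 4, u[3] = 2, u[4] = 4, u[5] = 12, u[6] = 0, u[7] = 6, u[8] = 6, u[9] = 2, u[10] = 12, u[11] = 6, u[12] = 12, u[13] = 8, u[14] = 0, u[15] = 4, u[16] = 4, u[17] = 6, u[18] = 8, u[19] = 4, u[20] = 8, u[21] = 10, u[22] = 0, u[23] = 12, u[24] = 12, u[25] = 4, u[26] = 10, u[27] = 12, u[28] = 10, u[29] = 2, u[30] = 0, u[31] = 8, u[32] = 8, u[33] = 12, u[34] = 2, u[35] = 8, u[36] = 2, u[37] = 6, u[38] = 0, u[39] = 10, u[40] = 10, u[41] = 8, u[42] = 6, u[43] = 10, u[44] = 6, u[45] = 4, u[46] = 0, u[47] = 2, u[48] = 2, u[49] = 10, u[50] = 4.
Since (u[49], u[50]) = (u[1], u[2]) = (10, 4) (two consecutive terms determine the rest), the sequence is eventually periodic: after a pre-period of length 1 it cycles with period 48.

48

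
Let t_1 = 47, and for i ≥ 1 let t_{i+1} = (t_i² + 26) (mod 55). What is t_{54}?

Computing terms: t_1 = 47, t_2 = 35, t_3 = 41, t_4 = 2, t_5 = 30, t_6 = 46, t_7 = 52, t_8 = 35.
Since t_8 = t_2 = 35, the sequence is eventually periodic: after a pre-period of length 1 it cycles with period 6.
For i ≥ 2, t_i depends only on (i - 2) mod 6. (54 - 2) mod 6 = 4, so t_{54} = t_6 = 46.

46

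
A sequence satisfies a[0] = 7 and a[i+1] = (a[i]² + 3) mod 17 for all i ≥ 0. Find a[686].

Listing terms: a[0] = 7, a[1] = 1, a[2] = 4, a[3] = 2, a[4] = 7.
Since a[4] = a[0] = 7, the sequence is periodic with period 4.
(686 - 0) mod 4 = 2, so a[686] = a[2] = 4.

4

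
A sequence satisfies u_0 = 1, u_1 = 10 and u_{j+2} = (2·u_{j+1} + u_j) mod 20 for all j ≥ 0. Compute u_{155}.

Listing terms: u_0 = 1, u_1 = 10, u_2 = 1, u_3 = 12, u_4 = 5, u_5 = 2, u_6 = 9, u_7 = 0, u_8 = 9, u_9 = 18, u_{10} = 5, u_{11} = 8, u_{12} = 1, u_{13} = 10.
Since (u_{12}, u_{13}) = (u_0, u_1) = (1, 10) (two consecutive terms determine the rest), the sequence is periodic with period 12.
So u_{155} = u_{0 + ((155-0) mod 12)} = u_{11} = 8.

8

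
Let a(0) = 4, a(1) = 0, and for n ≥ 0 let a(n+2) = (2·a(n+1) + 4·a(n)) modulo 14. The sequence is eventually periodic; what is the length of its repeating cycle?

a(0) = 4,  a(1) = 0,  a(2) = 2,  a(3) = 4,  a(4) = 2,  a(5) = 6,  a(6) = 6,  a(7) = 8,  a(8) = 12,  a(9) = 0,  a(10) = 6,  a(11) = 12,  a(12) = 6,  a(13) = 4,  a(14) = 4,  a(15) = 10,  a(16) = 8,  a(17) = 0,  a(18) = 4,  a(19) = 8,  a(20) = 4,  a(21) = 12,  a(22) = 12,  a(23) = 2,  a(24) = 10,  a(25) = 0,  a(26) = 12,  a(27) = 10,  a(28) = 12,  a(29) = 8,  a(30) = 8,  a(31) = 6,  a(32) = 2,  a(33) = 0,  a(34) = 8,  a(35) = 2,  a(36) = 8,  a(37) = 10,  a(38) = 10,  a(39) = 4,  a(40) = 6,  a(41) = 0,  a(42) = 10,  a(43) = 6,  a(44) = 10,  a(45) = 2,  a(46) = 2,  a(47) = 12,  a(48) = 4,  a(49) = 0.
The sequence repeats with period 48.

48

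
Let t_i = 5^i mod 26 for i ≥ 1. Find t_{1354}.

Computing terms: t_1 = 5, t_2 = 25, t_3 = 21, t_4 = 1, t_5 = 5.
Since t_5 = t_1 = 5, the sequence is periodic with period 4.
(1354 - 1) mod 4 = 1, so t_{1354} = t_2 = 25.

25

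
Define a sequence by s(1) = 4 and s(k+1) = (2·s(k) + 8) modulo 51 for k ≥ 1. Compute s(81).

4

s(1) = 4,  s(2) = 16,  s(3) = 40,  s(4) = 37,  s(5) = 31,  s(6) = 19,  s(7) = 46,  s(8) = 49,  s(9) = 4.
The sequence repeats with period 8.
(81 - 1) mod 8 = 0, so s(81) = s(1) = 4.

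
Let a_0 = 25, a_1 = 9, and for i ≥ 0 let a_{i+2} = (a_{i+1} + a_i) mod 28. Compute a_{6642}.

Computing terms: a_0 = 25, a_1 = 9, a_2 = 6, a_3 = 15, a_4 = 21, a_5 = 8, a_6 = 1, a_7 = 9, a_8 = 10, a_9 = 19, a_{10} = 1, a_{11} = 20, a_{12} = 21, a_{13} = 13, a_{14} = 6, a_{15} = 19, a_{16} = 25, a_{17} = 16, a_{18} = 13, a_{19} = 1, a_{20} = 14, a_{21} = 15, a_{22} = 1, a_{23} = 16, a_{24} = 17, a_{25} = 5, a_{26} = 22, a_{27} = 27, a_{28} = 21, a_{29} = 20, a_{30} = 13, a_{31} = 5, a_{32} = 18, a_{33} = 23, a_{34} = 13, a_{35} = 8, a_{36} = 21, a_{37} = 1, a_{38} = 22, a_{39} = 23, a_{40} = 17, a_{41} = 12, a_{42} = 1, a_{43} = 13, a_{44} = 14, a_{45} = 27, a_{46} = 13, a_{47} = 12, a_{48} = 25, a_{49} = 9.
The sequence repeats with period 48.
So a_{6642} = a_{0 + ((6642-0) mod 48)} = a_{18} = 13.

13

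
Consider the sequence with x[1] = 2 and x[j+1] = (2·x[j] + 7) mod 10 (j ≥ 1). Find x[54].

1

Listing terms: x[1] = 2; x[2] = 1; x[3] = 9; x[4] = 5; x[5] = 7; x[6] = 1.
Since x[6] = x[2] = 1, the sequence is eventually periodic: after a pre-period of length 1 it cycles with period 4.
For j ≥ 2, x[j] depends only on (j - 2) mod 4. (54 - 2) mod 4 = 0, so x[54] = x[2] = 1.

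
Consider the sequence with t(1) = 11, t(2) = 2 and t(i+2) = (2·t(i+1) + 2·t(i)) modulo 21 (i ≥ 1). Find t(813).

Listing terms: t(1) = 11, t(2) = 2, t(3) = 5, t(4) = 14, t(5) = 17, t(6) = 20, t(7) = 11, t(8) = 20, t(9) = 20, t(10) = 17, t(11) = 11, t(12) = 14, t(13) = 8, t(14) = 2, t(15) = 20, t(16) = 2, t(17) = 2, t(18) = 8, t(19) = 20, t(20) = 14, t(21) = 5, t(22) = 17, t(23) = 2, t(24) = 17, t(25) = 17, t(26) = 5, t(27) = 2, t(28) = 14, t(29) = 11, t(30) = 8, t(31) = 17, t(32) = 8, t(33) = 8, t(34) = 11, t(35) = 17, t(36) = 14, t(37) = 20, t(38) = 5, t(39) = 8, t(40) = 5, t(41) = 5, t(42) = 20, t(43) = 8, t(44) = 14, t(45) = 2, t(46) = 11, t(47) = 5, t(48) = 11, t(49) = 11, t(50) = 2.
Since (t(49), t(50)) = (t(1), t(2)) = (11, 2) (two consecutive terms determine the rest), the sequence is periodic with period 48.
So t(813) = t(1 + ((813-1) mod 48)) = t(45) = 2.

2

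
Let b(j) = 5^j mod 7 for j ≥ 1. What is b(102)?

1

Computing terms: b(1) = 5,  b(2) = 4,  b(3) = 6,  b(4) = 2,  b(5) = 3,  b(6) = 1,  b(7) = 5.
The sequence repeats with period 6.
So b(102) = b(1 + ((102-1) mod 6)) = b(6) = 1.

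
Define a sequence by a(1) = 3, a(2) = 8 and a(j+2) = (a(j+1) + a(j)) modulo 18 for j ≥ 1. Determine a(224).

2

a(1) = 3; a(2) = 8; a(3) = 11; a(4) = 1; a(5) = 12; a(6) = 13; a(7) = 7; a(8) = 2; a(9) = 9; a(10) = 11; a(11) = 2; a(12) = 13; a(13) = 15; a(14) = 10; a(15) = 7; a(16) = 17; a(17) = 6; a(18) = 5; a(19) = 11; a(20) = 16; a(21) = 9; a(22) = 7; a(23) = 16; a(24) = 5; a(25) = 3; a(26) = 8.
The sequence repeats with period 24.
(224 - 1) mod 24 = 7, so a(224) = a(8) = 2.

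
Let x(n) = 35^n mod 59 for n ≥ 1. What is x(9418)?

Listing terms: x(1) = 35; x(2) = 45; x(3) = 41; x(4) = 19; x(5) = 16; x(6) = 29; x(7) = 12; x(8) = 7; x(9) = 9; x(10) = 20; x(11) = 51; x(12) = 15; x(13) = 53; x(14) = 26; x(15) = 25; x(16) = 49; x(17) = 4; x(18) = 22; x(19) = 3; x(20) = 46; x(21) = 17; x(22) = 5; x(23) = 57; x(24) = 48; x(25) = 28; x(26) = 36; x(27) = 21; x(28) = 27; x(29) = 1; x(30) = 35.
The sequence repeats with period 29.
So x(9418) = x(1 + ((9418-1) mod 29)) = x(22) = 5.

5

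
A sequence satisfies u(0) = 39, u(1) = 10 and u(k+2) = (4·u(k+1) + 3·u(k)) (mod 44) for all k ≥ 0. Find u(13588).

31

Listing terms: u(0) = 39,  u(1) = 10,  u(2) = 25,  u(3) = 42,  u(4) = 23,  u(5) = 42,  u(6) = 17,  u(7) = 18,  u(8) = 35,  u(9) = 18,  u(10) = 1,  u(11) = 14,  u(12) = 15,  u(13) = 14,  u(14) = 13,  u(15) = 6,  u(16) = 19,  u(17) = 6,  u(18) = 37,  u(19) = 34,  u(20) = 27,  u(21) = 34,  u(22) = 41,  u(23) = 2,  u(24) = 43,  u(25) = 2,  u(26) = 5,  u(27) = 26,  u(28) = 31,  u(29) = 26,  u(30) = 21,  u(31) = 30,  u(32) = 7,  u(33) = 30,  u(34) = 9,  u(35) = 38,  u(36) = 3,  u(37) = 38,  u(38) = 29,  u(39) = 10,  u(40) = 39,  u(41) = 10.
The sequence repeats with period 40.
(13588 - 0) mod 40 = 28, so u(13588) = u(28) = 31.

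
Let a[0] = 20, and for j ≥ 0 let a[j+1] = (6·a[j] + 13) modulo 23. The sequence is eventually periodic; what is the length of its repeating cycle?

Listing terms: a[0] = 20, a[1] = 18, a[2] = 6, a[3] = 3, a[4] = 8, a[5] = 15, a[6] = 11, a[7] = 10, a[8] = 4, a[9] = 14, a[10] = 5, a[11] = 20.
The sequence repeats with period 11.

11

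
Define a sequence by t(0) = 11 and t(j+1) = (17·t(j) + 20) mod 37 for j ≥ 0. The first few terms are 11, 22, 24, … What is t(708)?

Computing terms: t(0) = 11,  t(1) = 22,  t(2) = 24,  t(3) = 21,  t(4) = 7,  t(5) = 28,  t(6) = 15,  t(7) = 16,  t(8) = 33,  t(9) = 26,  t(10) = 18,  t(11) = 30,  t(12) = 12,  t(13) = 2,  t(14) = 17,  t(15) = 13,  t(16) = 19,  t(17) = 10,  t(18) = 5,  t(19) = 31,  t(20) = 29,  t(21) = 32,  t(22) = 9,  t(23) = 25,  t(24) = 1,  t(25) = 0,  t(26) = 20,  t(27) = 27,  t(28) = 35,  t(29) = 23,  t(30) = 4,  t(31) = 14,  t(32) = 36,  t(33) = 3,  t(34) = 34,  t(35) = 6,  t(36) = 11.
The sequence repeats with period 36.
(708 - 0) mod 36 = 24, so t(708) = t(24) = 1.

1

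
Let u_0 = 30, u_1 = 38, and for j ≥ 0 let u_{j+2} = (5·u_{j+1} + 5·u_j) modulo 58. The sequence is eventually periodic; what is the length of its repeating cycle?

u_0 = 30,  u_1 = 38,  u_2 = 50,  u_3 = 34,  u_4 = 14,  u_5 = 8,  u_6 = 52,  u_7 = 10,  u_8 = 20,  u_9 = 34,  u_{10} = 38,  u_{11} = 12,  u_{12} = 18,  u_{13} = 34,  u_{14} = 28,  u_{15} = 20,  u_{16} = 8,  u_{17} = 24,  u_{18} = 44,  u_{19} = 50,  u_{20} = 6,  u_{21} = 48,  u_{22} = 38,  u_{23} = 24,  u_{24} = 20,  u_{25} = 46,  u_{26} = 40,  u_{27} = 24,  u_{28} = 30,  u_{29} = 38.
The sequence repeats with period 28.

28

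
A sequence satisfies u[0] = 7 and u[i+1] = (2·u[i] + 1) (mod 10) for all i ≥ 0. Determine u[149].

5

We have u[0] = 7, u[1] = 5, u[2] = 1, u[3] = 3, u[4] = 7.
The sequence repeats with period 4.
(149 - 0) mod 4 = 1, so u[149] = u[1] = 5.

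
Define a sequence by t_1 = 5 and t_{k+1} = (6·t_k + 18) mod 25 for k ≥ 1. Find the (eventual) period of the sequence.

Listing terms: t_1 = 5; t_2 = 23; t_3 = 6; t_4 = 4; t_5 = 17; t_6 = 20; t_7 = 13; t_8 = 21; t_9 = 19; t_{10} = 7; t_{11} = 10; t_{12} = 3; t_{13} = 11; t_{14} = 9; t_{15} = 22; t_{16} = 0; t_{17} = 18; t_{18} = 1; t_{19} = 24; t_{20} = 12; t_{21} = 15; t_{22} = 8; t_{23} = 16; t_{24} = 14; t_{25} = 2; t_{26} = 5.
The sequence repeats with period 25.

25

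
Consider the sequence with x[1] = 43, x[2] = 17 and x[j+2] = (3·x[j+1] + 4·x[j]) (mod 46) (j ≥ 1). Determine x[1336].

Listing terms: x[1] = 43; x[2] = 17; x[3] = 39; x[4] = 1; x[5] = 21; x[6] = 21; x[7] = 9; x[8] = 19; x[9] = 1; x[10] = 33; x[11] = 11; x[12] = 27; x[13] = 33; x[14] = 23; x[15] = 17; x[16] = 5; x[17] = 37; x[18] = 39; x[19] = 35; x[20] = 31; x[21] = 3; x[22] = 41; x[23] = 43; x[24] = 17.
Since (x[23], x[24]) = (x[1], x[2]) = (43, 17) (two consecutive terms determine the rest), the sequence is periodic with period 22.
So x[1336] = x[1 + ((1336-1) mod 22)] = x[16] = 5.

5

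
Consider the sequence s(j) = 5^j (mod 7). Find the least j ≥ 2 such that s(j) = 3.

We have s(1) = 5,  s(2) = 4,  s(3) = 6,  s(4) = 2,  s(5) = 3,  s(6) = 1,  s(7) = 5.
Since s(7) = s(1) = 5, the sequence is periodic with period 6.
The value 3 first appears (with j ≥ 2) at s(5).

5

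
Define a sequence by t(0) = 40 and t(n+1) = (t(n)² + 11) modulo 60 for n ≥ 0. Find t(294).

20

Listing terms: t(0) = 40,  t(1) = 51,  t(2) = 32,  t(3) = 15,  t(4) = 56,  t(5) = 27,  t(6) = 20,  t(7) = 51.
Since t(7) = t(1) = 51, the sequence is eventually periodic: after a pre-period of length 1 it cycles with period 6.
For n ≥ 1, t(n) depends only on (n - 1) mod 6. (294 - 1) mod 6 = 5, so t(294) = t(6) = 20.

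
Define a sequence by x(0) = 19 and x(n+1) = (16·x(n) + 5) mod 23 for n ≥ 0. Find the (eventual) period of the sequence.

We have x(0) = 19; x(1) = 10; x(2) = 4; x(3) = 0; x(4) = 5; x(5) = 16; x(6) = 8; x(7) = 18; x(8) = 17; x(9) = 1; x(10) = 21; x(11) = 19.
Since x(11) = x(0) = 19, the sequence is periodic with period 11.

11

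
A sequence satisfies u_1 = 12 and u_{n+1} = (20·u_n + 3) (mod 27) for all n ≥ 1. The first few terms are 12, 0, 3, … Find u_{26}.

0

We have u_1 = 12; u_2 = 0; u_3 = 3; u_4 = 9; u_5 = 21; u_6 = 18; u_7 = 12.
Since u_7 = u_1 = 12, the sequence is periodic with period 6.
So u_{26} = u_{1 + ((26-1) mod 6)} = u_2 = 0.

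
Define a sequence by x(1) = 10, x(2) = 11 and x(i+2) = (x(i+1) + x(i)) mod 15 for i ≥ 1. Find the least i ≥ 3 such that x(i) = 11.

20

Computing terms: x(1) = 10; x(2) = 11; x(3) = 6; x(4) = 2; x(5) = 8; x(6) = 10; x(7) = 3; x(8) = 13; x(9) = 1; x(10) = 14; x(11) = 0; x(12) = 14; x(13) = 14; x(14) = 13; x(15) = 12; x(16) = 10; x(17) = 7; x(18) = 2; x(19) = 9; x(20) = 11; x(21) = 5; x(22) = 1; x(23) = 6; x(24) = 7; x(25) = 13; x(26) = 5; x(27) = 3; x(28) = 8; x(29) = 11; x(30) = 4; x(31) = 0; x(32) = 4; x(33) = 4; x(34) = 8; x(35) = 12; x(36) = 5; x(37) = 2; x(38) = 7; x(39) = 9; x(40) = 1; x(41) = 10; x(42) = 11.
Since (x(41), x(42)) = (x(1), x(2)) = (10, 11) (two consecutive terms determine the rest), the sequence is periodic with period 40.
The value 11 first appears (with i ≥ 3) at x(20).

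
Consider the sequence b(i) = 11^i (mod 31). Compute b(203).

12

We have b(1) = 11, b(2) = 28, b(3) = 29, b(4) = 9, b(5) = 6, b(6) = 4, b(7) = 13, b(8) = 19, b(9) = 23, b(10) = 5, b(11) = 24, b(12) = 16, b(13) = 21, b(14) = 14, b(15) = 30, b(16) = 20, b(17) = 3, b(18) = 2, b(19) = 22, b(20) = 25, b(21) = 27, b(22) = 18, b(23) = 12, b(24) = 8, b(25) = 26, b(26) = 7, b(27) = 15, b(28) = 10, b(29) = 17, b(30) = 1, b(31) = 11.
The sequence repeats with period 30.
So b(203) = b(1 + ((203-1) mod 30)) = b(23) = 12.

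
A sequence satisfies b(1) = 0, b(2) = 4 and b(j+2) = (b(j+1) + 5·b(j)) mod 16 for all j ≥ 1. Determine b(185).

12

We have b(1) = 0; b(2) = 4; b(3) = 4; b(4) = 8; b(5) = 12; b(6) = 4; b(7) = 0; b(8) = 4.
Since (b(7), b(8)) = (b(1), b(2)) = (0, 4) (two consecutive terms determine the rest), the sequence is periodic with period 6.
(185 - 1) mod 6 = 4, so b(185) = b(5) = 12.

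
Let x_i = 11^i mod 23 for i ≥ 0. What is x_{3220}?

x_0 = 1; x_1 = 11; x_2 = 6; x_3 = 20; x_4 = 13; x_5 = 5; x_6 = 9; x_7 = 7; x_8 = 8; x_9 = 19; x_{10} = 2; x_{11} = 22; x_{12} = 12; x_{13} = 17; x_{14} = 3; x_{15} = 10; x_{16} = 18; x_{17} = 14; x_{18} = 16; x_{19} = 15; x_{20} = 4; x_{21} = 21; x_{22} = 1.
Since x_{22} = x_0 = 1, the sequence is periodic with period 22.
So x_{3220} = x_{0 + ((3220-0) mod 22)} = x_8 = 8.

8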